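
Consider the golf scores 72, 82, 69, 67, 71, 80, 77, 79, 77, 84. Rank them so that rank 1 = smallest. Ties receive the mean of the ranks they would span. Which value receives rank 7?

79

Sorted (ascending): 67, 69, 71, 72, 77, 77, 79, 80, 82, 84
The 2 values of 77 occupy positions 5–6 → average rank (5+6)/2 = 5.5.
Rank 7 → value 79.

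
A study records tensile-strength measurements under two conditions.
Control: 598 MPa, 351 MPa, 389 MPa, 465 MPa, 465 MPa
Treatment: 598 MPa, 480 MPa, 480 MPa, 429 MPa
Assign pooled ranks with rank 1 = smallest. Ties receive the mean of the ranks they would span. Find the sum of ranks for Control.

20.5

Sorted (ascending): 351, 389, 429, 465, 465, 480, 480, 598, 598
The 2 values of 465 occupy positions 4–5 → average rank (4+5)/2 = 4.5.
The 2 values of 480 occupy positions 6–7 → average rank (6+7)/2 = 6.5.
The 2 values of 598 occupy positions 8–9 → average rank (8+9)/2 = 8.5.
Control values → pooled ranks: 598→8.5, 351→1, 389→2, 465→4.5, 465→4.5
Rank sum = 8.5 + 1 + 2 + 4.5 + 4.5 = 20.5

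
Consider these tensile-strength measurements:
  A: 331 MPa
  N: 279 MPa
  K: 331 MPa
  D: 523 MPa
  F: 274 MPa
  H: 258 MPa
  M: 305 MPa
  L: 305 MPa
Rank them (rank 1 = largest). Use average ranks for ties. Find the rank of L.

4.5

Sorted (descending): 523, 331, 331, 305, 305, 279, 274, 258
The 2 values of 331 occupy positions 2–3 → average rank (2+3)/2 = 2.5.
The 2 values of 305 occupy positions 4–5 → average rank (4+5)/2 = 4.5.
L has value 305 MPa → rank 4.5.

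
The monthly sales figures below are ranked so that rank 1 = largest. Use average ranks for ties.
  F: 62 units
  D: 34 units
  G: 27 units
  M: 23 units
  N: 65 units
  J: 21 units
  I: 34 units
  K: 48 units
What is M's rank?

Sorted (descending): 65, 62, 48, 34, 34, 27, 23, 21
The 2 values of 34 occupy positions 4–5 → average rank (4+5)/2 = 4.5.
M has value 23 units → rank 7.

7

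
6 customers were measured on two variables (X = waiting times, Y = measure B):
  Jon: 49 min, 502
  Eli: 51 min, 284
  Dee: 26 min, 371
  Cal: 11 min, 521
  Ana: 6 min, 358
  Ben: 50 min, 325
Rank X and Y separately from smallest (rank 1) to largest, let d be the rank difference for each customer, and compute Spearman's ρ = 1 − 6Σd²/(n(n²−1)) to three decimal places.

-0.600

Ranks of variable 1: 4, 6, 3, 2, 1, 5
Ranks of variable 2: 5, 1, 4, 6, 3, 2
d = r₁ − r₂: -1, 5, -1, -4, -2, 3
d²: 1, 25, 1, 16, 4, 9; Σd² = 56
ρ = 1 − 6·56/(6·35) = 1 − 336/210 = -0.600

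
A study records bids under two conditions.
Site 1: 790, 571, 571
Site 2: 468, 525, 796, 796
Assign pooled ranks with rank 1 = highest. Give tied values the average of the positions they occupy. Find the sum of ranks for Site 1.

12

Sorted (descending): 796, 796, 790, 571, 571, 525, 468
The 2 values of 796 occupy positions 1–2 → average rank (1+2)/2 = 1.5.
The 2 values of 571 occupy positions 4–5 → average rank (4+5)/2 = 4.5.
Site 1 values → pooled ranks: 790→3, 571→4.5, 571→4.5
Rank sum = 3 + 4.5 + 4.5 = 12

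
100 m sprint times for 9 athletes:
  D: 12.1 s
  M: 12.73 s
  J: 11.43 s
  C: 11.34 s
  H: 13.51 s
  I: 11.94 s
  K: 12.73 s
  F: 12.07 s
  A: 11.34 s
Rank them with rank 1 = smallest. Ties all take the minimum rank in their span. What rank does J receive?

Sorted (ascending): 11.34, 11.34, 11.43, 11.94, 12.07, 12.1, 12.73, 12.73, 13.51
The 2 values of 11.34 occupy positions 1–2 → each gets rank 1.
The 2 values of 12.73 occupy positions 7–8 → each gets rank 7.
J has value 11.43 s → rank 3.

3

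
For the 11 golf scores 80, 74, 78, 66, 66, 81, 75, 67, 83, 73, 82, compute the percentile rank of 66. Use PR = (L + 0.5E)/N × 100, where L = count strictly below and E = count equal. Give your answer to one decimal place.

N = 11.
Strictly below 66: 0. Equal to 66: 2.
PR = (0 + 0.5·2)/11 × 100 = 9.1

9.1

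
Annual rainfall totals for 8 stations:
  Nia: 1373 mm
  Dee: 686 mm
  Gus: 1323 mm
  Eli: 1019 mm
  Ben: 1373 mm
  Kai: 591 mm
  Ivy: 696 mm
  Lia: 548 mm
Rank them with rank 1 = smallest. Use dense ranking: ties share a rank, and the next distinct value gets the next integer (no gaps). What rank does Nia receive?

7

Sorted (ascending): 548, 591, 686, 696, 1019, 1323, 1373, 1373
The 2 values of 1373 share dense rank 7.
Remaining distinct values take the next consecutive integers.
Nia has value 1373 mm → rank 7.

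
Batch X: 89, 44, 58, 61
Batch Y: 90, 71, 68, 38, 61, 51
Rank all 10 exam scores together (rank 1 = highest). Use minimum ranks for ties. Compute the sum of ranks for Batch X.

23

Sorted (descending): 90, 89, 71, 68, 61, 61, 58, 51, 44, 38
The 2 values of 61 occupy positions 5–6 → each gets rank 5.
Batch X values → pooled ranks: 89→2, 44→9, 58→7, 61→5
Rank sum = 2 + 9 + 7 + 5 = 23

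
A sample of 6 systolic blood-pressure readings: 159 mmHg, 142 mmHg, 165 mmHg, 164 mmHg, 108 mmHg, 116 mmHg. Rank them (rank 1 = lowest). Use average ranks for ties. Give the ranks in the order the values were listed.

Sorted (ascending): 108, 116, 142, 159, 164, 165
No ties — each value takes its position as its rank.

4, 3, 6, 5, 1, 2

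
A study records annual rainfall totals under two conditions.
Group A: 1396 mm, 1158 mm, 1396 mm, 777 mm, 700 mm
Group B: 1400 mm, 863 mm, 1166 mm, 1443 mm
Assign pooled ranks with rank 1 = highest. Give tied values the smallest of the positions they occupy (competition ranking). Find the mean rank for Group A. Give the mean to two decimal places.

Sorted (descending): 1443, 1400, 1396, 1396, 1166, 1158, 863, 777, 700
The 2 values of 1396 occupy positions 3–4 → each gets rank 3.
Group A values → pooled ranks: 1396→3, 1158→6, 1396→3, 777→8, 700→9
Mean rank = (3 + 6 + 3 + 8 + 9) / 5 = 5.80

5.80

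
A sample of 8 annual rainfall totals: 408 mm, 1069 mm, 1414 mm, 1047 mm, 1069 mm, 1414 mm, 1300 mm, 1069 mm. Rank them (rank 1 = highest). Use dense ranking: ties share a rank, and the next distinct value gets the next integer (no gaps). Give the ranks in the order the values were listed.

5, 3, 1, 4, 3, 1, 2, 3

Sorted (descending): 1414, 1414, 1300, 1069, 1069, 1069, 1047, 408
The 2 values of 1414 share dense rank 1.
The 3 values of 1069 share dense rank 3.
Remaining distinct values take the next consecutive integers.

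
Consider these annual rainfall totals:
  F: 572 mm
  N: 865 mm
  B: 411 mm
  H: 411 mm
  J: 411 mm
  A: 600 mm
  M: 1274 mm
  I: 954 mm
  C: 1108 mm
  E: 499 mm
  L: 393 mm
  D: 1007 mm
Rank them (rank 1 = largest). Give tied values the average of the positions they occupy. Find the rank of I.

Sorted (descending): 1274, 1108, 1007, 954, 865, 600, 572, 499, 411, 411, 411, 393
The 3 values of 411 occupy positions 9–11 → average rank 10.
I has value 954 mm → rank 4.

4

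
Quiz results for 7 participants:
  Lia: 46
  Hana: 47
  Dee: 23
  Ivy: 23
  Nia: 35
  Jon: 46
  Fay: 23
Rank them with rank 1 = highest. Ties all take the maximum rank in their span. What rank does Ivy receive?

Sorted (descending): 47, 46, 46, 35, 23, 23, 23
The 2 values of 46 occupy positions 2–3 → each gets rank 3.
The 3 values of 23 occupy positions 5–7 → each gets rank 7.
Ivy has value 23 → rank 7.

7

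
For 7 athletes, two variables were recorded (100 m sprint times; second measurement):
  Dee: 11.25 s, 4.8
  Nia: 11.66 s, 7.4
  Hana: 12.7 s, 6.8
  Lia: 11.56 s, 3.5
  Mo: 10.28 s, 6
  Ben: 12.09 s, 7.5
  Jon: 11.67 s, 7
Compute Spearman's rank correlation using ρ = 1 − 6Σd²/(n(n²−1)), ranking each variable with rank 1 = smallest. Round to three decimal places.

Ranks of variable 1: 2, 4, 7, 3, 1, 6, 5
Ranks of variable 2: 2, 6, 4, 1, 3, 7, 5
d = r₁ − r₂: 0, -2, 3, 2, -2, -1, 0
d²: 0, 4, 9, 4, 4, 1, 0; Σd² = 22
ρ = 1 − 6·22/(7·48) = 1 − 132/336 = 0.607

0.607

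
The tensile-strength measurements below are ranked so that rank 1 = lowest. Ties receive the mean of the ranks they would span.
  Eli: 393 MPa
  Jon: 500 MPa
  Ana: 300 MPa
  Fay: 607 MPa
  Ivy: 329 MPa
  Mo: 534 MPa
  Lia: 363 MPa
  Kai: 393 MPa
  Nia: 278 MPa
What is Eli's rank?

Sorted (ascending): 278, 300, 329, 363, 393, 393, 500, 534, 607
The 2 values of 393 occupy positions 5–6 → average rank (5+6)/2 = 5.5.
Eli has value 393 MPa → rank 5.5.

5.5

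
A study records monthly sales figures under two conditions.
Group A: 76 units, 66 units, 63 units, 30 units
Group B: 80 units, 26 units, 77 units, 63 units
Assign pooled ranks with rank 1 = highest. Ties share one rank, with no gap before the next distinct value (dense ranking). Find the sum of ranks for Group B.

Sorted (descending): 80, 77, 76, 66, 63, 63, 30, 26
The 2 values of 63 share dense rank 5.
Remaining distinct values take the next consecutive integers.
Group B values → pooled ranks: 80→1, 26→7, 77→2, 63→5
Rank sum = 1 + 7 + 2 + 5 = 15

15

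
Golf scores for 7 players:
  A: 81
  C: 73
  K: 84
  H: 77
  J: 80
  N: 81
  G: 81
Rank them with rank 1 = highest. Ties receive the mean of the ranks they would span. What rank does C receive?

Sorted (descending): 84, 81, 81, 81, 80, 77, 73
The 3 values of 81 occupy positions 2–4 → average rank 3.
C has value 73 → rank 7.

7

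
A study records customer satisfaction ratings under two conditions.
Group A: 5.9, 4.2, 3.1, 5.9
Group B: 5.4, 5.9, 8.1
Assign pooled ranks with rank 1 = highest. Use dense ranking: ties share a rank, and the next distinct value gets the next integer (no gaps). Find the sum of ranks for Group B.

Sorted (descending): 8.1, 5.9, 5.9, 5.9, 5.4, 4.2, 3.1
The 3 values of 5.9 share dense rank 2.
Remaining distinct values take the next consecutive integers.
Group B values → pooled ranks: 5.4→3, 5.9→2, 8.1→1
Rank sum = 3 + 2 + 1 = 6

6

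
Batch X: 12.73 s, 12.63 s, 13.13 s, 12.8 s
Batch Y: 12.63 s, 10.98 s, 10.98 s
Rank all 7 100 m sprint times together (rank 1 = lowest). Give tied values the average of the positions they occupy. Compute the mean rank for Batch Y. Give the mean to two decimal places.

2.17

Sorted (ascending): 10.98, 10.98, 12.63, 12.63, 12.73, 12.8, 13.13
The 2 values of 10.98 occupy positions 1–2 → average rank (1+2)/2 = 1.5.
The 2 values of 12.63 occupy positions 3–4 → average rank (3+4)/2 = 3.5.
Batch Y values → pooled ranks: 12.63→3.5, 10.98→1.5, 10.98→1.5
Mean rank = (3.5 + 1.5 + 1.5) / 3 = 2.17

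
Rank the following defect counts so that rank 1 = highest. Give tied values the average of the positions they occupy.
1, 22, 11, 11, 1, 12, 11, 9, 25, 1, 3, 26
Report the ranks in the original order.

11, 3, 6, 6, 11, 4, 6, 8, 2, 11, 9, 1

Sorted (descending): 26, 25, 22, 12, 11, 11, 11, 9, 3, 1, 1, 1
The 3 values of 11 occupy positions 5–7 → average rank 6.
The 3 values of 1 occupy positions 10–12 → average rank 11.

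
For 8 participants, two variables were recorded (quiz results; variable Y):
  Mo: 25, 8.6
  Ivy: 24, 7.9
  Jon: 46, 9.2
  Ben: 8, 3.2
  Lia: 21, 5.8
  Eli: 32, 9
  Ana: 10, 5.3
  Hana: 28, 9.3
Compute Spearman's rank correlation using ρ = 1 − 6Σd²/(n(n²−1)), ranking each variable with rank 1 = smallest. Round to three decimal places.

Ranks of variable 1: 5, 4, 8, 1, 3, 7, 2, 6
Ranks of variable 2: 5, 4, 7, 1, 3, 6, 2, 8
d = r₁ − r₂: 0, 0, 1, 0, 0, 1, 0, -2
d²: 0, 0, 1, 0, 0, 1, 0, 4; Σd² = 6
ρ = 1 − 6·6/(8·63) = 1 − 36/504 = 0.929

0.929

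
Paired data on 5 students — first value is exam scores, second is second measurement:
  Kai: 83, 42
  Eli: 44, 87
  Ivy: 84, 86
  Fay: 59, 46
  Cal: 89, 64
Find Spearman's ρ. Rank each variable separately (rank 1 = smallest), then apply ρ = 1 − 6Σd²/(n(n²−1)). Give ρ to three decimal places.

Ranks of variable 1: 3, 1, 4, 2, 5
Ranks of variable 2: 1, 5, 4, 2, 3
d = r₁ − r₂: 2, -4, 0, 0, 2
d²: 4, 16, 0, 0, 4; Σd² = 24
ρ = 1 − 6·24/(5·24) = 1 − 144/120 = -0.200

-0.200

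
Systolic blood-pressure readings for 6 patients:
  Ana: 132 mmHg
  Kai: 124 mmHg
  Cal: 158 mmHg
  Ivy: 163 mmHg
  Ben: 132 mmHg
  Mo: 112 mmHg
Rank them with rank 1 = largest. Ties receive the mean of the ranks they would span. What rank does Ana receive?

Sorted (descending): 163, 158, 132, 132, 124, 112
The 2 values of 132 occupy positions 3–4 → average rank (3+4)/2 = 3.5.
Ana has value 132 mmHg → rank 3.5.

3.5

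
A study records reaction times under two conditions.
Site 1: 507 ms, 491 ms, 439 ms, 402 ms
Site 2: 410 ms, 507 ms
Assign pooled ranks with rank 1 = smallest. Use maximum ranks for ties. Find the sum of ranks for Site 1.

14

Sorted (ascending): 402, 410, 439, 491, 507, 507
The 2 values of 507 occupy positions 5–6 → each gets rank 6.
Site 1 values → pooled ranks: 507→6, 491→4, 439→3, 402→1
Rank sum = 6 + 4 + 3 + 1 = 14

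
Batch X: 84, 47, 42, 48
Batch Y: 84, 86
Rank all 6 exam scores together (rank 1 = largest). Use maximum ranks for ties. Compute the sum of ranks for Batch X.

18

Sorted (descending): 86, 84, 84, 48, 47, 42
The 2 values of 84 occupy positions 2–3 → each gets rank 3.
Batch X values → pooled ranks: 84→3, 47→5, 42→6, 48→4
Rank sum = 3 + 5 + 6 + 4 = 18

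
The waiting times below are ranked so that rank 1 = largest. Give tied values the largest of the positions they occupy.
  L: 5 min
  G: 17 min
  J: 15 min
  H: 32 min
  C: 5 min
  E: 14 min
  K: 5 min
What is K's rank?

Sorted (descending): 32, 17, 15, 14, 5, 5, 5
The 3 values of 5 occupy positions 5–7 → each gets rank 7.
K has value 5 min → rank 7.

7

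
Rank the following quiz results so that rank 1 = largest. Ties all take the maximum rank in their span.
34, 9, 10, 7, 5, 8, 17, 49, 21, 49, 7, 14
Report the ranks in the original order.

Sorted (descending): 49, 49, 34, 21, 17, 14, 10, 9, 8, 7, 7, 5
The 2 values of 49 occupy positions 1–2 → each gets rank 2.
The 2 values of 7 occupy positions 10–11 → each gets rank 11.

3, 8, 7, 11, 12, 9, 5, 2, 4, 2, 11, 6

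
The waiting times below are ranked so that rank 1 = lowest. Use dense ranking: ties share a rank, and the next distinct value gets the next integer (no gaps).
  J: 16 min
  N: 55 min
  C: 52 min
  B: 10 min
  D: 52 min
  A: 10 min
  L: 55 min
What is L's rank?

4

Sorted (ascending): 10, 10, 16, 52, 52, 55, 55
The 2 values of 10 share dense rank 1.
The 2 values of 52 share dense rank 3.
The 2 values of 55 share dense rank 4.
Remaining distinct values take the next consecutive integers.
L has value 55 min → rank 4.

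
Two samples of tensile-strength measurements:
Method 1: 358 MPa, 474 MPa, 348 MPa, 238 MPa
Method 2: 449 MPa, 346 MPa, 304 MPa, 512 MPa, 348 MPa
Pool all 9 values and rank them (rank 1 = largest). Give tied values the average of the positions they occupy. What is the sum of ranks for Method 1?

20.5

Sorted (descending): 512, 474, 449, 358, 348, 348, 346, 304, 238
The 2 values of 348 occupy positions 5–6 → average rank (5+6)/2 = 5.5.
Method 1 values → pooled ranks: 358→4, 474→2, 348→5.5, 238→9
Rank sum = 4 + 2 + 5.5 + 9 = 20.5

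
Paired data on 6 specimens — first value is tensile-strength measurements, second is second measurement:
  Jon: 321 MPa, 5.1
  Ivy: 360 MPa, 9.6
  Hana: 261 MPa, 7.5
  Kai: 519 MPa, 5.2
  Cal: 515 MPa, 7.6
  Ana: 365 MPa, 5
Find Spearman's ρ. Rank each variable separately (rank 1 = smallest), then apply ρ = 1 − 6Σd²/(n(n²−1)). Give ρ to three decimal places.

-0.029

Ranks of variable 1: 2, 3, 1, 6, 5, 4
Ranks of variable 2: 2, 6, 4, 3, 5, 1
d = r₁ − r₂: 0, -3, -3, 3, 0, 3
d²: 0, 9, 9, 9, 0, 9; Σd² = 36
ρ = 1 − 6·36/(6·35) = 1 − 216/210 = -0.029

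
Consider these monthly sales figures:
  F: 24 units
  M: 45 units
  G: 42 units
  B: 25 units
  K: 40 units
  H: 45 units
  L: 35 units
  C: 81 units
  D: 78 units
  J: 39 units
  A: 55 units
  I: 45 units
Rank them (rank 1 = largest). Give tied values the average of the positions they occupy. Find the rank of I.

Sorted (descending): 81, 78, 55, 45, 45, 45, 42, 40, 39, 35, 25, 24
The 3 values of 45 occupy positions 4–6 → average rank 5.
I has value 45 units → rank 5.

5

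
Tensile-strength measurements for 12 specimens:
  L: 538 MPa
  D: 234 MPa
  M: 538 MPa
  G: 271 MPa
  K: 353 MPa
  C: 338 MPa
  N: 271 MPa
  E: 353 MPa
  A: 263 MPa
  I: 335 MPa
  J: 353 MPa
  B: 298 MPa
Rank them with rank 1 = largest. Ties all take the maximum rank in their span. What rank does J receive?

5

Sorted (descending): 538, 538, 353, 353, 353, 338, 335, 298, 271, 271, 263, 234
The 2 values of 538 occupy positions 1–2 → each gets rank 2.
The 3 values of 353 occupy positions 3–5 → each gets rank 5.
The 2 values of 271 occupy positions 9–10 → each gets rank 10.
J has value 353 MPa → rank 5.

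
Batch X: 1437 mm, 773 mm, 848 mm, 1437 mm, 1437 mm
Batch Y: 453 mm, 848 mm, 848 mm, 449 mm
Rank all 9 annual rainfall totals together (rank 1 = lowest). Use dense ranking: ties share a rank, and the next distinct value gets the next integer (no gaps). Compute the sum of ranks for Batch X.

Sorted (ascending): 449, 453, 773, 848, 848, 848, 1437, 1437, 1437
The 3 values of 848 share dense rank 4.
The 3 values of 1437 share dense rank 5.
Remaining distinct values take the next consecutive integers.
Batch X values → pooled ranks: 1437→5, 773→3, 848→4, 1437→5, 1437→5
Rank sum = 5 + 3 + 4 + 5 + 5 = 22

22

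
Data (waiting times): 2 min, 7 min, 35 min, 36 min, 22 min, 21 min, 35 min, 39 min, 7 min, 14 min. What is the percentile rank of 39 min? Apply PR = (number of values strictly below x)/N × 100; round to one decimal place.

90.0

N = 10.
Strictly below 39: 9. Equal to 39: 1.
PR = 9/10 × 100 = 90.0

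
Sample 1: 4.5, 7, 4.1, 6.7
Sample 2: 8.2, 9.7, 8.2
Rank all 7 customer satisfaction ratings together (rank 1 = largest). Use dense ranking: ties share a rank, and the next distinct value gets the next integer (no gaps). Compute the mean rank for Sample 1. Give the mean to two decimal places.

4.50

Sorted (descending): 9.7, 8.2, 8.2, 7, 6.7, 4.5, 4.1
The 2 values of 8.2 share dense rank 2.
Remaining distinct values take the next consecutive integers.
Sample 1 values → pooled ranks: 4.5→5, 7→3, 4.1→6, 6.7→4
Mean rank = (5 + 3 + 6 + 4) / 4 = 4.50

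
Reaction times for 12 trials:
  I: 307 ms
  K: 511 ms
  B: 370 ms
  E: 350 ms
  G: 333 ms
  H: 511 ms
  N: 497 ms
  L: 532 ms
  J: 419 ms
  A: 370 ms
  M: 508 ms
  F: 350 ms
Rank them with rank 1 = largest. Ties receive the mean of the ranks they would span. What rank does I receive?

12

Sorted (descending): 532, 511, 511, 508, 497, 419, 370, 370, 350, 350, 333, 307
The 2 values of 511 occupy positions 2–3 → average rank (2+3)/2 = 2.5.
The 2 values of 370 occupy positions 7–8 → average rank (7+8)/2 = 7.5.
The 2 values of 350 occupy positions 9–10 → average rank (9+10)/2 = 9.5.
I has value 307 ms → rank 12.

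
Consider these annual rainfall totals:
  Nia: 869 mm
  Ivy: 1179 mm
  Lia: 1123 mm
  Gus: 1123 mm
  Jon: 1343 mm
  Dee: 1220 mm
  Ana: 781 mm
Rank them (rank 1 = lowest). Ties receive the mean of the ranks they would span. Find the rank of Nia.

2

Sorted (ascending): 781, 869, 1123, 1123, 1179, 1220, 1343
The 2 values of 1123 occupy positions 3–4 → average rank (3+4)/2 = 3.5.
Nia has value 869 mm → rank 2.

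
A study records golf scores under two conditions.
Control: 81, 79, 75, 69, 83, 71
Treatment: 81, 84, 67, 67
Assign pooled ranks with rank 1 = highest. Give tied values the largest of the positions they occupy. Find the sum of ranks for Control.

Sorted (descending): 84, 83, 81, 81, 79, 75, 71, 69, 67, 67
The 2 values of 81 occupy positions 3–4 → each gets rank 4.
The 2 values of 67 occupy positions 9–10 → each gets rank 10.
Control values → pooled ranks: 81→4, 79→5, 75→6, 69→8, 83→2, 71→7
Rank sum = 4 + 5 + 6 + 8 + 2 + 7 = 32

32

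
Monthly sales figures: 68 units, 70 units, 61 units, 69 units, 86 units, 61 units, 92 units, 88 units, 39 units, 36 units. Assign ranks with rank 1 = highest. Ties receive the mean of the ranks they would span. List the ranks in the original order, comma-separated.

Sorted (descending): 92, 88, 86, 70, 69, 68, 61, 61, 39, 36
The 2 values of 61 occupy positions 7–8 → average rank (7+8)/2 = 7.5.

6, 4, 7.5, 5, 3, 7.5, 1, 2, 9, 10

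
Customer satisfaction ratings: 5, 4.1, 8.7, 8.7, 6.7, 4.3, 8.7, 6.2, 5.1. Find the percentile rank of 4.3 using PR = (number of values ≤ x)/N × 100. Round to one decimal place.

N = 9.
Strictly below 4.3: 1. Equal to 4.3: 1.
PR = 2/9 × 100 = 22.2

22.2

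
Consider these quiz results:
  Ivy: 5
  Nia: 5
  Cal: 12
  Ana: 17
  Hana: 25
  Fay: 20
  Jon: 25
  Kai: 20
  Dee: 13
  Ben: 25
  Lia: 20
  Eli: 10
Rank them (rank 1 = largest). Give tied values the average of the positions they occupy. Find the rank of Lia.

Sorted (descending): 25, 25, 25, 20, 20, 20, 17, 13, 12, 10, 5, 5
The 3 values of 25 occupy positions 1–3 → average rank 2.
The 3 values of 20 occupy positions 4–6 → average rank 5.
The 2 values of 5 occupy positions 11–12 → average rank (11+12)/2 = 11.5.
Lia has value 20 → rank 5.

5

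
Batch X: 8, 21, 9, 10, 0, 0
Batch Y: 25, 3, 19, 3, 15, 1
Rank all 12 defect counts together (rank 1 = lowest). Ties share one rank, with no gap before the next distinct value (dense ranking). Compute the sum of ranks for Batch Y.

Sorted (ascending): 0, 0, 1, 3, 3, 8, 9, 10, 15, 19, 21, 25
The 2 values of 0 share dense rank 1.
The 2 values of 3 share dense rank 3.
Remaining distinct values take the next consecutive integers.
Batch Y values → pooled ranks: 25→10, 3→3, 19→8, 3→3, 15→7, 1→2
Rank sum = 10 + 3 + 8 + 3 + 7 + 2 = 33

33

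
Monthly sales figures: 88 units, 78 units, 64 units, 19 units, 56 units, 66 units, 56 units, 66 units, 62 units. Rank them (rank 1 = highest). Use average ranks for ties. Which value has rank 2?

Sorted (descending): 88, 78, 66, 66, 64, 62, 56, 56, 19
The 2 values of 66 occupy positions 3–4 → average rank (3+4)/2 = 3.5.
The 2 values of 56 occupy positions 7–8 → average rank (7+8)/2 = 7.5.
Rank 2 → value 78.

78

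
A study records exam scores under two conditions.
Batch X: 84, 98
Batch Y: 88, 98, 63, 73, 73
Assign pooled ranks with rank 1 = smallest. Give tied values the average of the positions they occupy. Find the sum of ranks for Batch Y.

17.5

Sorted (ascending): 63, 73, 73, 84, 88, 98, 98
The 2 values of 73 occupy positions 2–3 → average rank (2+3)/2 = 2.5.
The 2 values of 98 occupy positions 6–7 → average rank (6+7)/2 = 6.5.
Batch Y values → pooled ranks: 88→5, 98→6.5, 63→1, 73→2.5, 73→2.5
Rank sum = 5 + 6.5 + 1 + 2.5 + 2.5 = 17.5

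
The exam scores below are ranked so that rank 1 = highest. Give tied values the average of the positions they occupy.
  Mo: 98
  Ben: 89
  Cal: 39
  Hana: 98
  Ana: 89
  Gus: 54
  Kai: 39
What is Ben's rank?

Sorted (descending): 98, 98, 89, 89, 54, 39, 39
The 2 values of 98 occupy positions 1–2 → average rank (1+2)/2 = 1.5.
The 2 values of 89 occupy positions 3–4 → average rank (3+4)/2 = 3.5.
The 2 values of 39 occupy positions 6–7 → average rank (6+7)/2 = 6.5.
Ben has value 89 → rank 3.5.

3.5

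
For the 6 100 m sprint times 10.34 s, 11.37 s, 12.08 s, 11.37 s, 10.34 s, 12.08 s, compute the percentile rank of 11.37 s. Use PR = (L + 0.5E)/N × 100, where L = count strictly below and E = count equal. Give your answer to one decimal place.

50.0

N = 6.
Strictly below 11.37: 2. Equal to 11.37: 2.
PR = (2 + 0.5·2)/6 × 100 = 50.0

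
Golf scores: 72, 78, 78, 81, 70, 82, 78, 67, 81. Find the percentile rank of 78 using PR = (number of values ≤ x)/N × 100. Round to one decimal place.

N = 9.
Strictly below 78: 3. Equal to 78: 3.
PR = 6/9 × 100 = 66.7

66.7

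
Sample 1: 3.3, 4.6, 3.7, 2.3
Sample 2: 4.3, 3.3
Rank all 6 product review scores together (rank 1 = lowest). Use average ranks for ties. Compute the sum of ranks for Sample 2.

Sorted (ascending): 2.3, 3.3, 3.3, 3.7, 4.3, 4.6
The 2 values of 3.3 occupy positions 2–3 → average rank (2+3)/2 = 2.5.
Sample 2 values → pooled ranks: 4.3→5, 3.3→2.5
Rank sum = 5 + 2.5 = 7.5

7.5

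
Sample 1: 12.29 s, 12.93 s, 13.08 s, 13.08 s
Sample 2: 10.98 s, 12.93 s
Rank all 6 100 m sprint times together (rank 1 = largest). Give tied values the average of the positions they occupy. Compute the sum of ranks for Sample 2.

Sorted (descending): 13.08, 13.08, 12.93, 12.93, 12.29, 10.98
The 2 values of 13.08 occupy positions 1–2 → average rank (1+2)/2 = 1.5.
The 2 values of 12.93 occupy positions 3–4 → average rank (3+4)/2 = 3.5.
Sample 2 values → pooled ranks: 10.98→6, 12.93→3.5
Rank sum = 6 + 3.5 = 9.5

9.5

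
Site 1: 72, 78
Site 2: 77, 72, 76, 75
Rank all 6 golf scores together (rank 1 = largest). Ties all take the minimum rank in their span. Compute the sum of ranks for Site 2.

Sorted (descending): 78, 77, 76, 75, 72, 72
The 2 values of 72 occupy positions 5–6 → each gets rank 5.
Site 2 values → pooled ranks: 77→2, 72→5, 76→3, 75→4
Rank sum = 2 + 5 + 3 + 4 = 14

14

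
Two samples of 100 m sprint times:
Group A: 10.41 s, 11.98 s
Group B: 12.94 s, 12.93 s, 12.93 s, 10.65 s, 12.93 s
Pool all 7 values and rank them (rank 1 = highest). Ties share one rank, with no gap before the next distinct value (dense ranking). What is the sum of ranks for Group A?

8

Sorted (descending): 12.94, 12.93, 12.93, 12.93, 11.98, 10.65, 10.41
The 3 values of 12.93 share dense rank 2.
Remaining distinct values take the next consecutive integers.
Group A values → pooled ranks: 10.41→5, 11.98→3
Rank sum = 5 + 3 = 8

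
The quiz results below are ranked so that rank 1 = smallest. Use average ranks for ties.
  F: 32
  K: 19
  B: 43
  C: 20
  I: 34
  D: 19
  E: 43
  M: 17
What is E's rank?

Sorted (ascending): 17, 19, 19, 20, 32, 34, 43, 43
The 2 values of 19 occupy positions 2–3 → average rank (2+3)/2 = 2.5.
The 2 values of 43 occupy positions 7–8 → average rank (7+8)/2 = 7.5.
E has value 43 → rank 7.5.

7.5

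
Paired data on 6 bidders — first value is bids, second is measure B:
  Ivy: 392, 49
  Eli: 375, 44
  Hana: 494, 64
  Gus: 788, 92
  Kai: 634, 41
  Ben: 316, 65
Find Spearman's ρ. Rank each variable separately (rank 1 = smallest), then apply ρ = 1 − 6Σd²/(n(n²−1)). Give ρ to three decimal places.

0.086

Ranks of variable 1: 3, 2, 4, 6, 5, 1
Ranks of variable 2: 3, 2, 4, 6, 1, 5
d = r₁ − r₂: 0, 0, 0, 0, 4, -4
d²: 0, 0, 0, 0, 16, 16; Σd² = 32
ρ = 1 − 6·32/(6·35) = 1 − 192/210 = 0.086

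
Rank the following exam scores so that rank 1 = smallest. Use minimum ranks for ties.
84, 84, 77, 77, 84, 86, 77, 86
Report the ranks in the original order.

4, 4, 1, 1, 4, 7, 1, 7

Sorted (ascending): 77, 77, 77, 84, 84, 84, 86, 86
The 3 values of 77 occupy positions 1–3 → each gets rank 1.
The 3 values of 84 occupy positions 4–6 → each gets rank 4.
The 2 values of 86 occupy positions 7–8 → each gets rank 7.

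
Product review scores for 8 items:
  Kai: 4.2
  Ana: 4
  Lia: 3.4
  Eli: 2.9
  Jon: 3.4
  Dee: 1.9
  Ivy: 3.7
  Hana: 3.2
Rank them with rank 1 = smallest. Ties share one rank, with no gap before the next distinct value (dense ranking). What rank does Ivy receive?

Sorted (ascending): 1.9, 2.9, 3.2, 3.4, 3.4, 3.7, 4, 4.2
The 2 values of 3.4 share dense rank 4.
Remaining distinct values take the next consecutive integers.
Ivy has value 3.7 → rank 5.

5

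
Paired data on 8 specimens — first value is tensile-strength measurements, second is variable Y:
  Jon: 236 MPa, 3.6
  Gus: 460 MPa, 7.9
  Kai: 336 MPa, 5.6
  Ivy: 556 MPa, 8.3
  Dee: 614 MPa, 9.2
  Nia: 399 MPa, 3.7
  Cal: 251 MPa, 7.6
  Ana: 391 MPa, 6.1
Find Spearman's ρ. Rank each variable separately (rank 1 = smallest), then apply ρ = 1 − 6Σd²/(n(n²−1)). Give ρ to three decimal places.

Ranks of variable 1: 1, 6, 3, 7, 8, 5, 2, 4
Ranks of variable 2: 1, 6, 3, 7, 8, 2, 5, 4
d = r₁ − r₂: 0, 0, 0, 0, 0, 3, -3, 0
d²: 0, 0, 0, 0, 0, 9, 9, 0; Σd² = 18
ρ = 1 − 6·18/(8·63) = 1 − 108/504 = 0.786

0.786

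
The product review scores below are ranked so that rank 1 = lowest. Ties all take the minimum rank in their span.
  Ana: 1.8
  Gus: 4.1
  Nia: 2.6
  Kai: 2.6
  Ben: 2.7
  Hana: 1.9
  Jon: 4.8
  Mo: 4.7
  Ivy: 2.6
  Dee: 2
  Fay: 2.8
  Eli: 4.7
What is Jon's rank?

12

Sorted (ascending): 1.8, 1.9, 2, 2.6, 2.6, 2.6, 2.7, 2.8, 4.1, 4.7, 4.7, 4.8
The 3 values of 2.6 occupy positions 4–6 → each gets rank 4.
The 2 values of 4.7 occupy positions 10–11 → each gets rank 10.
Jon has value 4.8 → rank 12.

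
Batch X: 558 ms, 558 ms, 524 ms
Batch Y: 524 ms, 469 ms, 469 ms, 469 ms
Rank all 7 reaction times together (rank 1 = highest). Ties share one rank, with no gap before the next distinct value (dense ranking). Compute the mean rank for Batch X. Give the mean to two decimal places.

1.33

Sorted (descending): 558, 558, 524, 524, 469, 469, 469
The 2 values of 558 share dense rank 1.
The 2 values of 524 share dense rank 2.
The 3 values of 469 share dense rank 3.
Batch X values → pooled ranks: 558→1, 558→1, 524→2
Mean rank = (1 + 1 + 2) / 3 = 1.33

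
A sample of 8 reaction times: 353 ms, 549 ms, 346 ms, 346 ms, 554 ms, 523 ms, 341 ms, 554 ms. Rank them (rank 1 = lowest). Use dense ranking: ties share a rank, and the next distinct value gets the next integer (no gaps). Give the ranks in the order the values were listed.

3, 5, 2, 2, 6, 4, 1, 6

Sorted (ascending): 341, 346, 346, 353, 523, 549, 554, 554
The 2 values of 346 share dense rank 2.
The 2 values of 554 share dense rank 6.
Remaining distinct values take the next consecutive integers.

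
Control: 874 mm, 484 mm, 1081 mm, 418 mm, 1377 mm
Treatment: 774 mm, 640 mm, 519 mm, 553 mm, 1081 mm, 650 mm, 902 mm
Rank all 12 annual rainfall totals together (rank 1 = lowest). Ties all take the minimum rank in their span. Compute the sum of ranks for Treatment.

44

Sorted (ascending): 418, 484, 519, 553, 640, 650, 774, 874, 902, 1081, 1081, 1377
The 2 values of 1081 occupy positions 10–11 → each gets rank 10.
Treatment values → pooled ranks: 774→7, 640→5, 519→3, 553→4, 1081→10, 650→6, 902→9
Rank sum = 7 + 5 + 3 + 4 + 10 + 6 + 9 = 44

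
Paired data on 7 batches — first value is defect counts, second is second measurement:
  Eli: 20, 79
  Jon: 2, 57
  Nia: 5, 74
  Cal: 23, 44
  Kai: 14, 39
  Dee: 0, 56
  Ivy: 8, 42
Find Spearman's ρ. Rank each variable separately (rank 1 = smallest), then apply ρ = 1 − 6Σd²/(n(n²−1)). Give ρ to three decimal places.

Ranks of variable 1: 6, 2, 3, 7, 5, 1, 4
Ranks of variable 2: 7, 5, 6, 3, 1, 4, 2
d = r₁ − r₂: -1, -3, -3, 4, 4, -3, 2
d²: 1, 9, 9, 16, 16, 9, 4; Σd² = 64
ρ = 1 − 6·64/(7·48) = 1 − 384/336 = -0.143

-0.143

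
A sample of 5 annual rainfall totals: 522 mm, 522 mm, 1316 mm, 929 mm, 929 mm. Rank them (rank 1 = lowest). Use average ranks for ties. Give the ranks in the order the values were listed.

1.5, 1.5, 5, 3.5, 3.5

Sorted (ascending): 522, 522, 929, 929, 1316
The 2 values of 522 occupy positions 1–2 → average rank (1+2)/2 = 1.5.
The 2 values of 929 occupy positions 3–4 → average rank (3+4)/2 = 3.5.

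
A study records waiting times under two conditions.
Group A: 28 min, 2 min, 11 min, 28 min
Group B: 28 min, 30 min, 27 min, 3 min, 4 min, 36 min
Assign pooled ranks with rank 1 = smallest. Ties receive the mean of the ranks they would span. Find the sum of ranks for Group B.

Sorted (ascending): 2, 3, 4, 11, 27, 28, 28, 28, 30, 36
The 3 values of 28 occupy positions 6–8 → average rank 7.
Group B values → pooled ranks: 28→7, 30→9, 27→5, 3→2, 4→3, 36→10
Rank sum = 7 + 9 + 5 + 2 + 3 + 10 = 36

36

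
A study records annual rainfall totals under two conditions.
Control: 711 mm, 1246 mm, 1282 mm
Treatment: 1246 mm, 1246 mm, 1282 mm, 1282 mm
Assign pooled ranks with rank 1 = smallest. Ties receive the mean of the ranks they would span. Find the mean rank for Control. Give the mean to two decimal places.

Sorted (ascending): 711, 1246, 1246, 1246, 1282, 1282, 1282
The 3 values of 1246 occupy positions 2–4 → average rank 3.
The 3 values of 1282 occupy positions 5–7 → average rank 6.
Control values → pooled ranks: 711→1, 1246→3, 1282→6
Mean rank = (1 + 3 + 6) / 3 = 3.33

3.33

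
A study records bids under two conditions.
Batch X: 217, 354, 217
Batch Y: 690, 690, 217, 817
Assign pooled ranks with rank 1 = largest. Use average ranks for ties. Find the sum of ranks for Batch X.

16

Sorted (descending): 817, 690, 690, 354, 217, 217, 217
The 2 values of 690 occupy positions 2–3 → average rank (2+3)/2 = 2.5.
The 3 values of 217 occupy positions 5–7 → average rank 6.
Batch X values → pooled ranks: 217→6, 354→4, 217→6
Rank sum = 6 + 4 + 6 = 16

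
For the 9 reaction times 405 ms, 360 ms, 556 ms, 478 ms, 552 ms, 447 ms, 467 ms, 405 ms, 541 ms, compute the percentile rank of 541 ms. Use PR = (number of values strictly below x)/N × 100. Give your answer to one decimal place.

66.7

N = 9.
Strictly below 541: 6. Equal to 541: 1.
PR = 6/9 × 100 = 66.7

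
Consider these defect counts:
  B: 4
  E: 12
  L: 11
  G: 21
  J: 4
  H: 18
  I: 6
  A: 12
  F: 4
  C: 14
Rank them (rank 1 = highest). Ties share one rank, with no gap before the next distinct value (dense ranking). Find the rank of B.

7

Sorted (descending): 21, 18, 14, 12, 12, 11, 6, 4, 4, 4
The 2 values of 12 share dense rank 4.
The 3 values of 4 share dense rank 7.
Remaining distinct values take the next consecutive integers.
B has value 4 → rank 7.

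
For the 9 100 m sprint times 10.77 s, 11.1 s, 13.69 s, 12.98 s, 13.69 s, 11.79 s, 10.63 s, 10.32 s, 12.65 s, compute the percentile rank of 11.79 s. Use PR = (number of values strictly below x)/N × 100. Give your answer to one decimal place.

N = 9.
Strictly below 11.79: 4. Equal to 11.79: 1.
PR = 4/9 × 100 = 44.4

44.4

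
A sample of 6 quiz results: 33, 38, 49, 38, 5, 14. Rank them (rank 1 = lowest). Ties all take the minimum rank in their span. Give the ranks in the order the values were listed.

3, 4, 6, 4, 1, 2

Sorted (ascending): 5, 14, 33, 38, 38, 49
The 2 values of 38 occupy positions 4–5 → each gets rank 4.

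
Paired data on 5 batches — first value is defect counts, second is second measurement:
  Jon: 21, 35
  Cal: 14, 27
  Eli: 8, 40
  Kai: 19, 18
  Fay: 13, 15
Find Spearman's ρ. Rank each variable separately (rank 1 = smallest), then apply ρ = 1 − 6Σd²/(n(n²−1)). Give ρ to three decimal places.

-0.100

Ranks of variable 1: 5, 3, 1, 4, 2
Ranks of variable 2: 4, 3, 5, 2, 1
d = r₁ − r₂: 1, 0, -4, 2, 1
d²: 1, 0, 16, 4, 1; Σd² = 22
ρ = 1 − 6·22/(5·24) = 1 − 132/120 = -0.100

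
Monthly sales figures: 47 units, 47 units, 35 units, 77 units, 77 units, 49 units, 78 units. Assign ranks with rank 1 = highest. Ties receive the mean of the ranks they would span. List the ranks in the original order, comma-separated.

Sorted (descending): 78, 77, 77, 49, 47, 47, 35
The 2 values of 77 occupy positions 2–3 → average rank (2+3)/2 = 2.5.
The 2 values of 47 occupy positions 5–6 → average rank (5+6)/2 = 5.5.

5.5, 5.5, 7, 2.5, 2.5, 4, 1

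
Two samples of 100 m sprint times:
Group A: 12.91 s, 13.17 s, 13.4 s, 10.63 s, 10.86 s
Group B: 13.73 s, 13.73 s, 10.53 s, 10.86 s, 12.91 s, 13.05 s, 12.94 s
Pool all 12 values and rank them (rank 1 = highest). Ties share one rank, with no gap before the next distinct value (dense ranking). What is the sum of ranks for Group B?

33

Sorted (descending): 13.73, 13.73, 13.4, 13.17, 13.05, 12.94, 12.91, 12.91, 10.86, 10.86, 10.63, 10.53
The 2 values of 13.73 share dense rank 1.
The 2 values of 12.91 share dense rank 6.
The 2 values of 10.86 share dense rank 7.
Remaining distinct values take the next consecutive integers.
Group B values → pooled ranks: 13.73→1, 13.73→1, 10.53→9, 10.86→7, 12.91→6, 13.05→4, 12.94→5
Rank sum = 1 + 1 + 9 + 7 + 6 + 4 + 5 = 33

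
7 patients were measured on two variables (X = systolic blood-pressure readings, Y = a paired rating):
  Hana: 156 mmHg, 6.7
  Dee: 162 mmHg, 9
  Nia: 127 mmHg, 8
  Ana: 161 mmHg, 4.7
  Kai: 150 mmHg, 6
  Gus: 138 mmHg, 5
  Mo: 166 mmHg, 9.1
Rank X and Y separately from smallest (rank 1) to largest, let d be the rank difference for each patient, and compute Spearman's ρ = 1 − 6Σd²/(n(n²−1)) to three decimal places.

0.429

Ranks of variable 1: 4, 6, 1, 5, 3, 2, 7
Ranks of variable 2: 4, 6, 5, 1, 3, 2, 7
d = r₁ − r₂: 0, 0, -4, 4, 0, 0, 0
d²: 0, 0, 16, 16, 0, 0, 0; Σd² = 32
ρ = 1 − 6·32/(7·48) = 1 − 192/336 = 0.429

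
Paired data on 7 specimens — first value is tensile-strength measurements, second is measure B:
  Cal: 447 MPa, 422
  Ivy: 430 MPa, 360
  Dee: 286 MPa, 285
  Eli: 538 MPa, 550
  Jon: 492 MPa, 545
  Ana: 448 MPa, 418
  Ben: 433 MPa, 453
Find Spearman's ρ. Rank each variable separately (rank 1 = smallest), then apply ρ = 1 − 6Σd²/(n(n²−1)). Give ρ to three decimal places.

0.857

Ranks of variable 1: 4, 2, 1, 7, 6, 5, 3
Ranks of variable 2: 4, 2, 1, 7, 6, 3, 5
d = r₁ − r₂: 0, 0, 0, 0, 0, 2, -2
d²: 0, 0, 0, 0, 0, 4, 4; Σd² = 8
ρ = 1 − 6·8/(7·48) = 1 − 48/336 = 0.857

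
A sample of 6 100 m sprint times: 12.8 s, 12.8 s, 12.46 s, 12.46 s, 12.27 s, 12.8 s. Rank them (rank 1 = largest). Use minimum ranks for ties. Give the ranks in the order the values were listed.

Sorted (descending): 12.8, 12.8, 12.8, 12.46, 12.46, 12.27
The 3 values of 12.8 occupy positions 1–3 → each gets rank 1.
The 2 values of 12.46 occupy positions 4–5 → each gets rank 4.

1, 1, 4, 4, 6, 1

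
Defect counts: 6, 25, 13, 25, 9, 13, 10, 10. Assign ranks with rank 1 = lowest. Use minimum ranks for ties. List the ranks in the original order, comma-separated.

1, 7, 5, 7, 2, 5, 3, 3

Sorted (ascending): 6, 9, 10, 10, 13, 13, 25, 25
The 2 values of 10 occupy positions 3–4 → each gets rank 3.
The 2 values of 13 occupy positions 5–6 → each gets rank 5.
The 2 values of 25 occupy positions 7–8 → each gets rank 7.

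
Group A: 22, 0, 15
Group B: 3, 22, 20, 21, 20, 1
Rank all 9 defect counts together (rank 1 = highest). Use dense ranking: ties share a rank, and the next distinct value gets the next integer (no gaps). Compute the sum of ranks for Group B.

20

Sorted (descending): 22, 22, 21, 20, 20, 15, 3, 1, 0
The 2 values of 22 share dense rank 1.
The 2 values of 20 share dense rank 3.
Remaining distinct values take the next consecutive integers.
Group B values → pooled ranks: 3→5, 22→1, 20→3, 21→2, 20→3, 1→6
Rank sum = 5 + 1 + 3 + 2 + 3 + 6 = 20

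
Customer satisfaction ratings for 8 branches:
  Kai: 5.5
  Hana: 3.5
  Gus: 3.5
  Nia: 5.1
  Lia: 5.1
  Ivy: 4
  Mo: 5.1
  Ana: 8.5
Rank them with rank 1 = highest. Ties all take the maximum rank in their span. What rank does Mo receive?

Sorted (descending): 8.5, 5.5, 5.1, 5.1, 5.1, 4, 3.5, 3.5
The 3 values of 5.1 occupy positions 3–5 → each gets rank 5.
The 2 values of 3.5 occupy positions 7–8 → each gets rank 8.
Mo has value 5.1 → rank 5.

5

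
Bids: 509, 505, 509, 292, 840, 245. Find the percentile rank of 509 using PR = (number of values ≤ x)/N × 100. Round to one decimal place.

83.3

N = 6.
Strictly below 509: 3. Equal to 509: 2.
PR = 5/6 × 100 = 83.3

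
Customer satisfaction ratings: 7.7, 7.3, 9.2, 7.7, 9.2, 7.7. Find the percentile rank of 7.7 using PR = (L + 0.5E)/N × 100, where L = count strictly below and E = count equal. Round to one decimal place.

N = 6.
Strictly below 7.7: 1. Equal to 7.7: 3.
PR = (1 + 0.5·3)/6 × 100 = 41.7

41.7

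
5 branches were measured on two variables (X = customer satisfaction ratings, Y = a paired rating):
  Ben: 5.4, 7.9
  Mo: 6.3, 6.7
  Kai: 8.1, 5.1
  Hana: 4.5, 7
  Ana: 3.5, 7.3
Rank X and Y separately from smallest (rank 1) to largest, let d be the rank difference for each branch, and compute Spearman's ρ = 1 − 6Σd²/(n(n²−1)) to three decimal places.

-0.700

Ranks of variable 1: 3, 4, 5, 2, 1
Ranks of variable 2: 5, 2, 1, 3, 4
d = r₁ − r₂: -2, 2, 4, -1, -3
d²: 4, 4, 16, 1, 9; Σd² = 34
ρ = 1 − 6·34/(5·24) = 1 − 204/120 = -0.700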